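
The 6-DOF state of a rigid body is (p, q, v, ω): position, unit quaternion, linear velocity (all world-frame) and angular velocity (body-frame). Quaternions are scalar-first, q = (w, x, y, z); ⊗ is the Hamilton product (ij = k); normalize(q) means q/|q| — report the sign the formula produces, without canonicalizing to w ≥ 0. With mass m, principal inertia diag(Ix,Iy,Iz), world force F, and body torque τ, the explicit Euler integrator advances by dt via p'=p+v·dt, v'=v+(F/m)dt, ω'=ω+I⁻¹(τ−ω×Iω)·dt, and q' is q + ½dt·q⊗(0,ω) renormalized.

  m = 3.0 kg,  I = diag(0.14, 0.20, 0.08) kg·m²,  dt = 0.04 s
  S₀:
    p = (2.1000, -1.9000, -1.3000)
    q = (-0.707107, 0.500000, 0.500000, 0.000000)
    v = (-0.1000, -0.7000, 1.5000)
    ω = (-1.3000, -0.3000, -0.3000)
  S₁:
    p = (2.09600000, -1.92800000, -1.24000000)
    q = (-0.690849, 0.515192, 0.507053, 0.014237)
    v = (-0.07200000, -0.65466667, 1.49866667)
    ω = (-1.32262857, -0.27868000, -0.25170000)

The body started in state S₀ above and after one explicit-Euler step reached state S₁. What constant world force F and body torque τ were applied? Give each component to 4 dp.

ω₁ − ω₀ = (-0.02262857, 0.02132000, 0.04830000)
τ = I·(Δω/dt) + ω₀×(Iω₀) = (-0.0900, 0.1300, 0.1200)
velocity change Δv = (0.02800000, 0.04533333, -0.00133333)
m·(v₁−v₀)/dt = (2.1000, 3.4000, -0.1000)

F = (2.1000, 3.4000, -0.1000)
τ = (-0.0900, 0.1300, 0.1200)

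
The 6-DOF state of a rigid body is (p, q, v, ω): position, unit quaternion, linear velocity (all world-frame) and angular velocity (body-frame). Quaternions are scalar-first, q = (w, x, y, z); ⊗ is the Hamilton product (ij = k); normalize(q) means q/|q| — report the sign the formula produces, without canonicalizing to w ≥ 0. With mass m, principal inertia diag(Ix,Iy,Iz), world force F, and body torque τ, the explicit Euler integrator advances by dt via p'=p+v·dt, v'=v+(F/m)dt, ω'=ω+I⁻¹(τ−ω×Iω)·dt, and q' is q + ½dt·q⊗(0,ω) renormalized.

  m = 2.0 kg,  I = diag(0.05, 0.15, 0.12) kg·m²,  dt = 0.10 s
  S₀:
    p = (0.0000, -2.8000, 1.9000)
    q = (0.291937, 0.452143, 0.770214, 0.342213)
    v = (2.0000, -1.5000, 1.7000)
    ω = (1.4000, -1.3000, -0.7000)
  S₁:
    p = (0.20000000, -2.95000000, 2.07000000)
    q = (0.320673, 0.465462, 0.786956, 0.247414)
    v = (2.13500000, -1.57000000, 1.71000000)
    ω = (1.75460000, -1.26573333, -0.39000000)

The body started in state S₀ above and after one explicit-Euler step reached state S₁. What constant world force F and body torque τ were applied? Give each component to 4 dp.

F = (2.7000, -1.4000, 0.2000)
τ = (0.1500, 0.1200, 0.1900)

v₁ − v₀ = (0.13500000, -0.07000000, 0.01000000)
F = m·Δv/dt = (2.7000, -1.4000, 0.2000)
rate change Δω = (0.35460000, 0.03426667, 0.31000000)
τ = I·(Δω/dt) + ω₀×(Iω₀) = (0.1500, 0.1200, 0.1900)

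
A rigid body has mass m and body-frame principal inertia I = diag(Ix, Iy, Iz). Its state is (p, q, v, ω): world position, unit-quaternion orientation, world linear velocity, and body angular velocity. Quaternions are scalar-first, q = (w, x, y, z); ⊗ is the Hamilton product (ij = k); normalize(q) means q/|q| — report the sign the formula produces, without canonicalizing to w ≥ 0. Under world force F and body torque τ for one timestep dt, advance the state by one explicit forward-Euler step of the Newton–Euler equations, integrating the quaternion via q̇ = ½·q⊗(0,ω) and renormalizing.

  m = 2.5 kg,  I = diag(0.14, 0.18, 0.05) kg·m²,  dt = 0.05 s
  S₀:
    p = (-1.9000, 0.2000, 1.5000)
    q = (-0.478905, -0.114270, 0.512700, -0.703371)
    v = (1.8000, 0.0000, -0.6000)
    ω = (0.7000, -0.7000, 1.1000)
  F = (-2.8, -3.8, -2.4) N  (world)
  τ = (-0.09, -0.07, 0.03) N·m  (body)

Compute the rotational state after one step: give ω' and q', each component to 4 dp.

ω' = (0.6321, -0.7387, 1.1496)
q' = (-0.4483, -0.1208, 0.5116, -0.7230)

ω×(Iω) gyroscopic = (0.1001, 0.0693, -0.0196)
angular accel α = (-1.3579, -0.7739, 0.9920)
ω + α·dt = (0.6321, -0.7387, 1.1496)
2q̇ = q⊗(0,ω) = (1.2125871, -0.2636232, -0.0314292, -0.8056965)
updated quaternion q' = (-0.4483, -0.1208, 0.5116, -0.7230)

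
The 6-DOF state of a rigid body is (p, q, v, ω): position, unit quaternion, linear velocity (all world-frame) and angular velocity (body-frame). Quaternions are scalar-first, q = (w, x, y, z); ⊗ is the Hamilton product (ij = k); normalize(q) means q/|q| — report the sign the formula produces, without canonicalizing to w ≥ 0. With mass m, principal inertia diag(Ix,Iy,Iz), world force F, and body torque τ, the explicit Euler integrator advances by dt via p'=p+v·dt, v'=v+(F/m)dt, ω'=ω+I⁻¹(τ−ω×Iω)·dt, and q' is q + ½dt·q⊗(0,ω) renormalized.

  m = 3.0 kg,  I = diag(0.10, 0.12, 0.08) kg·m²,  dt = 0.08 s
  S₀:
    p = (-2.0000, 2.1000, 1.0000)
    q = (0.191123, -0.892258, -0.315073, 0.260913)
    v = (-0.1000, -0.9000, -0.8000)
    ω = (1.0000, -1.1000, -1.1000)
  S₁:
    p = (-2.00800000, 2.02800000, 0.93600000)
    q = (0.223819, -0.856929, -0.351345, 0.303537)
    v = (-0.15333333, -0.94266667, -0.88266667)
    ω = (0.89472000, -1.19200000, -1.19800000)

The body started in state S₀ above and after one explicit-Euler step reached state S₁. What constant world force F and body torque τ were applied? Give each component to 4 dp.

rate change Δω = (-0.10528000, -0.09200000, -0.09800000)
ω₀×(Iω₀) = (-0.0484, -0.0220, -0.0220)
applied torque τ = (-0.1800, -0.1600, -0.1200)
v₁ − v₀ = (-0.05333333, -0.04266667, -0.08266667)
F = m·Δv/dt = (-2.0000, -1.6000, -3.1000)

F = (-2.0000, -1.6000, -3.1000)
τ = (-0.1800, -0.1600, -0.1200)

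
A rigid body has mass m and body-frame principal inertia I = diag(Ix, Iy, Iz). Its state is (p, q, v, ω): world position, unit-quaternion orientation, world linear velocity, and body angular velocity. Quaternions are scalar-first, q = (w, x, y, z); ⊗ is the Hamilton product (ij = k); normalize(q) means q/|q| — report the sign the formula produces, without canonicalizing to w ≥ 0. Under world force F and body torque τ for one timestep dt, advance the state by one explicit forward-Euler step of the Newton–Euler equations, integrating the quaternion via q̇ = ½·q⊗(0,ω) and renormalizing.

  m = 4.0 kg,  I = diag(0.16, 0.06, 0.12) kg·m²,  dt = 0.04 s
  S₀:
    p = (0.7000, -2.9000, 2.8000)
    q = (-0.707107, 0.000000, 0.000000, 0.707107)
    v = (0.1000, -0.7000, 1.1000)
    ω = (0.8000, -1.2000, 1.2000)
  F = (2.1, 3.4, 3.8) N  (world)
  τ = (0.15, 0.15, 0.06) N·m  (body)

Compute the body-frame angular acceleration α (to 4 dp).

precession coupling ω×(Iω) = (-0.0864, 0.0384, 0.0960)
angular accel α = (1.4775, 1.8600, -0.3000)

α = (1.4775, 1.8600, -0.3000)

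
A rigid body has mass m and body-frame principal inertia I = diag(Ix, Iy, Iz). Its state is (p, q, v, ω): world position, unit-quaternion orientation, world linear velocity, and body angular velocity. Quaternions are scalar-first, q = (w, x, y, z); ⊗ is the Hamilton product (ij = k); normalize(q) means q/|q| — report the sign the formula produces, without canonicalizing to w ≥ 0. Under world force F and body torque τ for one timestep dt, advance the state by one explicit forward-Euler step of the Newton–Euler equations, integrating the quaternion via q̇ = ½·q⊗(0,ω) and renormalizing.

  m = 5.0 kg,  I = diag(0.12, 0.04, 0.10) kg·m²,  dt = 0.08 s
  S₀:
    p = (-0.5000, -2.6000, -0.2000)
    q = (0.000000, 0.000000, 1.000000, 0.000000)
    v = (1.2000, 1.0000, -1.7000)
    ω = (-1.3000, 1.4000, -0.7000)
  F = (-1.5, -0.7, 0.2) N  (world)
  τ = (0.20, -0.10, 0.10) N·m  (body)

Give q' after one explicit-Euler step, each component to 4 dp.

q⊗(0,ω) = (-1.4000000, -0.7000000, 0.0000000, 1.3000000)
q + ½dt·q⊗(0,ω), renormalized = (-0.0558, -0.0279, 0.9967, 0.0518)

q' = (-0.0558, -0.0279, 0.9967, 0.0518)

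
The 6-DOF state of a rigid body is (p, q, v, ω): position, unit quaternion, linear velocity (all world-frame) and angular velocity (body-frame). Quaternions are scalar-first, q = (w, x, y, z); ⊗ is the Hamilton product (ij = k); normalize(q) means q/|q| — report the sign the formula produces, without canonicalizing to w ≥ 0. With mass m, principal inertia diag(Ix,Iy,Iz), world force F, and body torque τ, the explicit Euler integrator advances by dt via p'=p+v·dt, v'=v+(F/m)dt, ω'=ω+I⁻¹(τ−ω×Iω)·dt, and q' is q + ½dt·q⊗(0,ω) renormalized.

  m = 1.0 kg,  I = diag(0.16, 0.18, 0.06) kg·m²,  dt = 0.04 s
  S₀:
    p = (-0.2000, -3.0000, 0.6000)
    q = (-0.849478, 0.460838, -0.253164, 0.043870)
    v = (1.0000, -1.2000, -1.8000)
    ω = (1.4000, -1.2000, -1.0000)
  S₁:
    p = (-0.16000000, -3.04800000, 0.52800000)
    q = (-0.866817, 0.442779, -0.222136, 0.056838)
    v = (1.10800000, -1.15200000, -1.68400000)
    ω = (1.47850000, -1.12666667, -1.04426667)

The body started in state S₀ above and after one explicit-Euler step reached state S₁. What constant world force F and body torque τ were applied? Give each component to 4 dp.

v₁ − v₀ = (0.10800000, 0.04800000, 0.11600000)
m·(v₁−v₀)/dt = (2.7000, 1.2000, 2.9000)
ω₁ − ω₀ = (0.07850000, 0.07333333, -0.04426667)
ω₀×(Iω₀) = (-0.1440, -0.1400, -0.0336)
I·α + gyro = (0.1700, 0.1900, -0.1000)

F = (2.7000, 1.2000, 2.9000)
τ = (0.1700, 0.1900, -0.1000)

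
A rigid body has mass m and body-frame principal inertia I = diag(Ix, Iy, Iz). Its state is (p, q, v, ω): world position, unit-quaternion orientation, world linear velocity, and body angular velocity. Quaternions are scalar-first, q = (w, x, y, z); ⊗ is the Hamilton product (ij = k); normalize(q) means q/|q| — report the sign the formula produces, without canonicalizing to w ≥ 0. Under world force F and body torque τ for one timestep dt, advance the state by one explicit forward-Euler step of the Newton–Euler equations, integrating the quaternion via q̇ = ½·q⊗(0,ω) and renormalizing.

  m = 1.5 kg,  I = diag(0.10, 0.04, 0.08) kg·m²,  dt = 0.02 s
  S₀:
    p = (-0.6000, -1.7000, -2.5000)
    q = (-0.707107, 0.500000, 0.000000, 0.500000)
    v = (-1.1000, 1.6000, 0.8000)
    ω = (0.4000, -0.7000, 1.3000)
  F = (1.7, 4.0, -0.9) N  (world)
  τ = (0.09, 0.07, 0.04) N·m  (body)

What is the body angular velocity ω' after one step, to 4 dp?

ω' = (0.4253, -0.6702, 1.3058)

angular accel α = (1.2640, 1.4900, 0.2900)
ω + α·dt = (0.4253, -0.6702, 1.3058)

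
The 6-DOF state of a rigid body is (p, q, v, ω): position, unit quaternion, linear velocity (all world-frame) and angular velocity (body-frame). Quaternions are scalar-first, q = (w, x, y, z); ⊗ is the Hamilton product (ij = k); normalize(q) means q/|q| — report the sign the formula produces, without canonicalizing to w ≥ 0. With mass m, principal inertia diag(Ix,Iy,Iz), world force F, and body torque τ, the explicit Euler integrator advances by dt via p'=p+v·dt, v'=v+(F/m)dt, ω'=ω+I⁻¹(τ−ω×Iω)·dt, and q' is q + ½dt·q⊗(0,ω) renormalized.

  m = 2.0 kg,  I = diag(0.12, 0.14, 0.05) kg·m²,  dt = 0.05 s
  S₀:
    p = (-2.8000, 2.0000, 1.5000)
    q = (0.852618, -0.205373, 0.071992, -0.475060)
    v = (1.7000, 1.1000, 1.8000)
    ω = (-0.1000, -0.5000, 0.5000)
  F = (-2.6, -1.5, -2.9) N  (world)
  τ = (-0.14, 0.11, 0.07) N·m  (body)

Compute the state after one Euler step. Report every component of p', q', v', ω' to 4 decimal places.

new position p' = (-2.7150, 2.0550, 1.5900)
new velocity v' = (1.6350, 1.0625, 1.7275)
ω×(Iω) gyroscopic = (0.0225, -0.0035, 0.0010)
α = I⁻¹(τ − ω×Iω) = (-1.3542, 0.8107, 1.3800)
new body rate ω' = (-0.1677, -0.4595, 0.5690)
Hamilton product q⊗(0,ω) = (0.2529887, -0.2867958, -0.2761165, 0.5361947)
updated quaternion q' = (0.8588, -0.2125, 0.0651, -0.4616)

p' = (-2.7150, 2.0550, 1.5900)
q' = (0.8588, -0.2125, 0.0651, -0.4616)
v' = (1.6350, 1.0625, 1.7275)
ω' = (-0.1677, -0.4595, 0.5690)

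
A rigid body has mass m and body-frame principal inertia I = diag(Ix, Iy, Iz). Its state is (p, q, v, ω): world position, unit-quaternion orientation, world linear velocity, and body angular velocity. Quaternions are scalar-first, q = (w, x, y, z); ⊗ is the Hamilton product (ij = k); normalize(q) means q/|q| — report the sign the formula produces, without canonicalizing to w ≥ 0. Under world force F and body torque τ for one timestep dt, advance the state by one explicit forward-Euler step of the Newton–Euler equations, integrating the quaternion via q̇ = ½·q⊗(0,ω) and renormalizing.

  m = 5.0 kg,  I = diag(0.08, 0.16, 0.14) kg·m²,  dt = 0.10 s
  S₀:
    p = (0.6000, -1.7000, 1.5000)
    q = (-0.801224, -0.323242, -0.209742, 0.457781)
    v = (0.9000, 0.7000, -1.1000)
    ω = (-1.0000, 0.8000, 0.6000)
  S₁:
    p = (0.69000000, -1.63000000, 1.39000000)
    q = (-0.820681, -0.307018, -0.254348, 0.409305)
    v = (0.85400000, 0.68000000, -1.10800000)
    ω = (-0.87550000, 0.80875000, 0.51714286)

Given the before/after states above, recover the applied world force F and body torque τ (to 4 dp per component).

Δv = v₁−v₀ = (-0.04600000, -0.02000000, -0.00800000)
F = m·Δv/dt = (-2.3000, -1.0000, -0.4000)
rate change Δω = (0.12450000, 0.00875000, -0.08285714)
gyro term ω₀×Iω₀ = (-0.0096, 0.0360, -0.0640)
applied torque τ = (0.0900, 0.0500, -0.1800)

F = (-2.3000, -1.0000, -0.4000)
τ = (0.0900, 0.0500, -0.1800)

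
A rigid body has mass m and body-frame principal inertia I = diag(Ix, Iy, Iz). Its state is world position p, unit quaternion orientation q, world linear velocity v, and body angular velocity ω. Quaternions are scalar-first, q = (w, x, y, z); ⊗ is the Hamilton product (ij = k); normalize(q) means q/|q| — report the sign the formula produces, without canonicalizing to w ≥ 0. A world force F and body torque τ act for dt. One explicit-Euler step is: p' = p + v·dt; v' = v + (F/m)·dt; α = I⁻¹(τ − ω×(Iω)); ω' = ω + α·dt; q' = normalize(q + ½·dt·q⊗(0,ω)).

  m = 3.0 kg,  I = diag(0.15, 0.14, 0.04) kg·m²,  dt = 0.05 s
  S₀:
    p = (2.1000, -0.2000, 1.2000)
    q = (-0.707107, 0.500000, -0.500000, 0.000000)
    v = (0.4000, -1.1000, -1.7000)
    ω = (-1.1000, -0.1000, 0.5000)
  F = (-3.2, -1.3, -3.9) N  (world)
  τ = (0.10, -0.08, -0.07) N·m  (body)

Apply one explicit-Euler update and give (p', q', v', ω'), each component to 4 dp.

p' = (2.1200, -0.2550, 1.1150)
q' = (-0.6943, 0.5130, -0.5043, -0.0238)
v' = (0.3467, -1.1217, -1.7650)
ω' = (-1.0683, -0.1070, 0.4139)

a = (-1.0667, -0.4333, -1.3000)
p + v·dt = (2.1200, -0.2550, 1.1150)
new velocity v' = (0.3467, -1.1217, -1.7650)
gyro term ω×Iω = (0.0050, -0.0605, -0.0011)
α = I⁻¹(τ − ω×Iω) = (0.6333, -0.1393, -1.7225)
ω + α·dt = (-1.0683, -0.1070, 0.4139)
2q̇ = q⊗(0,ω) = (0.5000000, 0.5278177, -0.1792893, -0.9535535)
q + ½dt·q⊗(0,ω), renormalized = (-0.6943, 0.5130, -0.5043, -0.0238)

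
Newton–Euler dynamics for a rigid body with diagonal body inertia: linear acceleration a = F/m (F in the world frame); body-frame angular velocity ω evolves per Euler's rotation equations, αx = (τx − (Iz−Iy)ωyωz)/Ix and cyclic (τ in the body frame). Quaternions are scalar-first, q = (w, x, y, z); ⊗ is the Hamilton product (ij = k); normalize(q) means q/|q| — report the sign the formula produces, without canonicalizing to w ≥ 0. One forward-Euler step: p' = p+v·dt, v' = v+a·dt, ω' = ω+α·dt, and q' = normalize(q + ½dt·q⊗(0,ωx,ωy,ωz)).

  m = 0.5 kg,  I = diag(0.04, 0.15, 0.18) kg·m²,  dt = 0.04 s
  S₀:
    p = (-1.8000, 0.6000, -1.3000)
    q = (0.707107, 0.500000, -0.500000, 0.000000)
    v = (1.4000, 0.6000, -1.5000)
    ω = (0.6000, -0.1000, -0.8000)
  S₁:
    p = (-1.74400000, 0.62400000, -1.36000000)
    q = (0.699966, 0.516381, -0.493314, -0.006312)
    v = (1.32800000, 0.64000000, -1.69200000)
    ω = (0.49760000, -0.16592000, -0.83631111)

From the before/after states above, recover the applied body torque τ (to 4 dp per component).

τ = (-0.1000, -0.1800, -0.1700)

ω₁ − ω₀ = (-0.10240000, -0.06592000, -0.03631111)
ω₀×(Iω₀) = (0.0024, 0.0672, -0.0066)
τ = I·(Δω/dt) + ω₀×(Iω₀) = (-0.1000, -0.1800, -0.1700)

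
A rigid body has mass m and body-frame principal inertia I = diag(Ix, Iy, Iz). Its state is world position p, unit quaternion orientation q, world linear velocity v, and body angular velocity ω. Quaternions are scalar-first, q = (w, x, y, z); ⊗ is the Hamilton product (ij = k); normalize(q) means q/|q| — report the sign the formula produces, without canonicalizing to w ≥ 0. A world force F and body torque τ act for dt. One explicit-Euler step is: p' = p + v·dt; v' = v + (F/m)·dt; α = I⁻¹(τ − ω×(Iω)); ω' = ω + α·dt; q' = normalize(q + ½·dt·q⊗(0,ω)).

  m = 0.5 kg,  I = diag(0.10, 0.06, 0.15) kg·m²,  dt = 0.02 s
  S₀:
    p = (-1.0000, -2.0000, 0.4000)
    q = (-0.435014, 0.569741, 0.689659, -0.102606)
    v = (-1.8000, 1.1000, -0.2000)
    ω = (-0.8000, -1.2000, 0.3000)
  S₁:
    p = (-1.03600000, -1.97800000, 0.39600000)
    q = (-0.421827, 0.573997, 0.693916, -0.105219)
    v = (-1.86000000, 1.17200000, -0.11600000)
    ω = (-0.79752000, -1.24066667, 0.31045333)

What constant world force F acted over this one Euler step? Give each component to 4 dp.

v₁ − v₀ = (-0.06000000, 0.07200000, 0.08400000)
m·(v₁−v₀)/dt = (-1.5000, 1.8000, 2.1000)

F = (-1.5000, 1.8000, 2.1000)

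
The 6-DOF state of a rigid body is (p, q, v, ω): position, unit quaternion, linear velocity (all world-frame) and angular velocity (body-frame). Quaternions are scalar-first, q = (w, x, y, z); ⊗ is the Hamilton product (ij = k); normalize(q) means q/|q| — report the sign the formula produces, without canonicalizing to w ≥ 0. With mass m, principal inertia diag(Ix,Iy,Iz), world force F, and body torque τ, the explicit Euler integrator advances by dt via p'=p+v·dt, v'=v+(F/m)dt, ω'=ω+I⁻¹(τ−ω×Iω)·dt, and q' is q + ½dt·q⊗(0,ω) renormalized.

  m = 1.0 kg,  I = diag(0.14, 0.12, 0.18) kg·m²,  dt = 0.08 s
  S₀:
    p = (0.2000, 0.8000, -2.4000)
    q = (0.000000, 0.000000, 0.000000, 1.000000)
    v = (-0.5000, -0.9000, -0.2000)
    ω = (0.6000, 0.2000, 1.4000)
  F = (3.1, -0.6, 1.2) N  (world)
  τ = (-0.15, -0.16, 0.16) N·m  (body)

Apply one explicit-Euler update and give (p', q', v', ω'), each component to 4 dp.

p' = (0.1600, 0.7280, -2.4160)
q' = (-0.0559, -0.0080, 0.0240, 0.9981)
v' = (-0.2520, -0.9480, -0.1040)
ω' = (0.5047, 0.1157, 1.4722)

ω×(Iω) gyroscopic = (0.0168, -0.0336, -0.0024)
angular accel α = (-1.1914, -1.0533, 0.9022)
ω' = ω + α·dt = (0.5047, 0.1157, 1.4722)
2q̇ = q⊗(0,ω) = (-1.4000000, -0.2000000, 0.6000000, 0.0000000)
q + ½dt·q⊗(0,ω), renormalized = (-0.0559, -0.0080, 0.0240, 0.9981)
a = (3.1000, -0.6000, 1.2000)
p' = p + v·dt = (0.1600, 0.7280, -2.4160)
new velocity v' = (-0.2520, -0.9480, -0.1040)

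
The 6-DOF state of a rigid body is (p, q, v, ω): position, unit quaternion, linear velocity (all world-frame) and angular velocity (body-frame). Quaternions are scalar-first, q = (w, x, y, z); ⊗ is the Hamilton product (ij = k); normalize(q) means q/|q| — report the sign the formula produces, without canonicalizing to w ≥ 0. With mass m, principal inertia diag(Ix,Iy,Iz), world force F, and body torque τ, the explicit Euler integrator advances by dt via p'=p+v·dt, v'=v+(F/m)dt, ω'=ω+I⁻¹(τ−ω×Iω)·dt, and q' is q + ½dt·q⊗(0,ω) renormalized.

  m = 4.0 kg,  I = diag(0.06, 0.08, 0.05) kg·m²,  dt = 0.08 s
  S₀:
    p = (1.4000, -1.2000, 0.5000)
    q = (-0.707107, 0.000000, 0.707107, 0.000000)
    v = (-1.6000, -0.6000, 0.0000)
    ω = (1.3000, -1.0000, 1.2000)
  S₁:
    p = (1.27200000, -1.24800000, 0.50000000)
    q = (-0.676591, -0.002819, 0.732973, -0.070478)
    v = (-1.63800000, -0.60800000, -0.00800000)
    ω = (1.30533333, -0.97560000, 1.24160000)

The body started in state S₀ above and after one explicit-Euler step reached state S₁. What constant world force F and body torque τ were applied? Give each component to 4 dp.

F = (-1.9000, -0.4000, -0.4000)
τ = (0.0400, 0.0400, 0.0000)

rate change Δω = (0.00533333, 0.02440000, 0.04160000)
applied torque τ = (0.0400, 0.0400, 0.0000)
velocity change Δv = (-0.03800000, -0.00800000, -0.00800000)
applied force F = (-1.9000, -0.4000, -0.4000)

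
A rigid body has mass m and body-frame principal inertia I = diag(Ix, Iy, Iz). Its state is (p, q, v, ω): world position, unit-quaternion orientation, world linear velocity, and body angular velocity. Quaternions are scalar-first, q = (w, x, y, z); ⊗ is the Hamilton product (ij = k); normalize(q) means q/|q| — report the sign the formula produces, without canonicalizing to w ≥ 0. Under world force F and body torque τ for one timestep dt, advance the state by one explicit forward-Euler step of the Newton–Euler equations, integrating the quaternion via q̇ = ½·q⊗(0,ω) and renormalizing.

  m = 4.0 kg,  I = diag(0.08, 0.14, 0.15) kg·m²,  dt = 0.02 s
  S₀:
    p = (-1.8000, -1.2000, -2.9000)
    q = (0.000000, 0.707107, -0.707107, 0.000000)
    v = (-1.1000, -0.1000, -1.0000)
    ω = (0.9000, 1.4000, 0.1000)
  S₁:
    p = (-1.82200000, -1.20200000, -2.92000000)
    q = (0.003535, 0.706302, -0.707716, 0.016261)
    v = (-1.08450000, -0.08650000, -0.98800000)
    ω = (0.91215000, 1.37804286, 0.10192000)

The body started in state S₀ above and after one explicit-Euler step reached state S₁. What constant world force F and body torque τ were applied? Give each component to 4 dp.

F = (3.1000, 2.7000, 2.4000)
τ = (0.0500, -0.1600, 0.0900)

velocity change Δv = (0.01550000, 0.01350000, 0.01200000)
applied force F = (3.1000, 2.7000, 2.4000)
rate change Δω = (0.01215000, -0.02195714, 0.00192000)
precession coupling = (0.0014, -0.0063, 0.0756)
I·α + gyro = (0.0500, -0.1600, 0.0900)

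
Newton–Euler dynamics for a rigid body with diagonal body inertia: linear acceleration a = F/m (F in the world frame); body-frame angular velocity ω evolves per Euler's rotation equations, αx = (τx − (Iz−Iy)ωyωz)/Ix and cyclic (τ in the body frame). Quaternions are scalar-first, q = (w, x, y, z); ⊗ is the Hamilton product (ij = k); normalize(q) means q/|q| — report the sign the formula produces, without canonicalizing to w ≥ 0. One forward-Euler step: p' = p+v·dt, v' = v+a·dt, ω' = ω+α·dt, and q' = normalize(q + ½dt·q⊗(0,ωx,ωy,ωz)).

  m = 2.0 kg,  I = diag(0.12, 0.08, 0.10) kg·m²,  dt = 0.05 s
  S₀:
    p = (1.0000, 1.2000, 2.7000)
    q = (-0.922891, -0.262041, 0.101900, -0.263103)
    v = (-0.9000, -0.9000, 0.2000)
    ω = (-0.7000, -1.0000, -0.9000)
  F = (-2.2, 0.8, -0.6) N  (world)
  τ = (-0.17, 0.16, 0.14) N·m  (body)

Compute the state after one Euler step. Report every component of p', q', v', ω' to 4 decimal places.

p' = (0.9550, 1.1550, 2.7100)
q' = (-0.9302, -0.2546, 0.1236, -0.2338)
v' = (-0.9550, -0.8800, 0.1850)
ω' = (-0.7783, -0.9079, -0.8160)

gyro term ω×Iω = (0.0180, 0.0126, -0.0280)
(τ − ω×Iω)/I = (-1.5667, 1.8425, 1.6800)
new body rate ω' = (-0.7783, -0.9079, -0.8160)
2q̇ = q⊗(0,ω) = (-0.3183214, 0.2912107, 0.8712262, 1.1639729)
q' = normalize(q + ½dt·q⊗(0,ω)) = (-0.9302, -0.2546, 0.1236, -0.2338)
a = F/m = (-1.1000, 0.4000, -0.3000)
p + v·dt = (0.9550, 1.1550, 2.7100)
v + (F/m)dt = (-0.9550, -0.8800, 0.1850)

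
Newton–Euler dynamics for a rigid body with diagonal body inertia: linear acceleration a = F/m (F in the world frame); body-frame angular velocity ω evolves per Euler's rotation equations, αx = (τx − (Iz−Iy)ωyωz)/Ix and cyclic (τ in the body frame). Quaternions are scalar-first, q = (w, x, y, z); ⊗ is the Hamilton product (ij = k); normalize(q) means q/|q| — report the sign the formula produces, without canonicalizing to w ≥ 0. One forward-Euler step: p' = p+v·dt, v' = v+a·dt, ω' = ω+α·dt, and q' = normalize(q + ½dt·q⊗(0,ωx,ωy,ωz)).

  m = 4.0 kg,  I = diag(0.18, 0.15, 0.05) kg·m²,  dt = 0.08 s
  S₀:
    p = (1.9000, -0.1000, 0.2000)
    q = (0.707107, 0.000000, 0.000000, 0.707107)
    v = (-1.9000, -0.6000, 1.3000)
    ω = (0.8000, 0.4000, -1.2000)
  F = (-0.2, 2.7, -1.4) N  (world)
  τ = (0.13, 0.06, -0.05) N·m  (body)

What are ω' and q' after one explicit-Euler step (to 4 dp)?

ω' = (0.8364, 0.4986, -1.2646)
q' = (0.7397, 0.0113, 0.0339, 0.6720)

ω×(Iω) gyroscopic = (0.0480, -0.1248, -0.0096)
angular accel α = (0.4556, 1.2320, -0.8080)
ω + α·dt = (0.8364, 0.4986, -1.2646)
Hamilton product q⊗(0,ω) = (0.8485284, 0.2828428, 0.8485284, -0.8485284)
q + ½dt·q⊗(0,ω), renormalized = (0.7397, 0.0113, 0.0339, 0.6720)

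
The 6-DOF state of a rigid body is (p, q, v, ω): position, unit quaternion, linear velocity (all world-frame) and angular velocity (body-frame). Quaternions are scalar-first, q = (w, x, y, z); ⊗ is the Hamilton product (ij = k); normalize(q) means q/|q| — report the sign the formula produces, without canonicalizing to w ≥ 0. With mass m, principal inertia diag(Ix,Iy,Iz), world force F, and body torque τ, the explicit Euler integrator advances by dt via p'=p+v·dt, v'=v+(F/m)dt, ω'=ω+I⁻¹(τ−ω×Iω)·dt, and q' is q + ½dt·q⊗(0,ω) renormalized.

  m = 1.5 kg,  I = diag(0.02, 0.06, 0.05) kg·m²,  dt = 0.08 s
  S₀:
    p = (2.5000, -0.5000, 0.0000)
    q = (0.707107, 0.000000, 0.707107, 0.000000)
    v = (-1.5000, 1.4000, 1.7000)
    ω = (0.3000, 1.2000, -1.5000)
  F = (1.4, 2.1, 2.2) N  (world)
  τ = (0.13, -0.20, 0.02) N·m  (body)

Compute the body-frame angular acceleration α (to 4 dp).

α = (5.6000, -3.5583, 0.1120)

precession coupling ω×(Iω) = (0.0180, 0.0135, 0.0144)
angular accel α = (5.6000, -3.5583, 0.1120)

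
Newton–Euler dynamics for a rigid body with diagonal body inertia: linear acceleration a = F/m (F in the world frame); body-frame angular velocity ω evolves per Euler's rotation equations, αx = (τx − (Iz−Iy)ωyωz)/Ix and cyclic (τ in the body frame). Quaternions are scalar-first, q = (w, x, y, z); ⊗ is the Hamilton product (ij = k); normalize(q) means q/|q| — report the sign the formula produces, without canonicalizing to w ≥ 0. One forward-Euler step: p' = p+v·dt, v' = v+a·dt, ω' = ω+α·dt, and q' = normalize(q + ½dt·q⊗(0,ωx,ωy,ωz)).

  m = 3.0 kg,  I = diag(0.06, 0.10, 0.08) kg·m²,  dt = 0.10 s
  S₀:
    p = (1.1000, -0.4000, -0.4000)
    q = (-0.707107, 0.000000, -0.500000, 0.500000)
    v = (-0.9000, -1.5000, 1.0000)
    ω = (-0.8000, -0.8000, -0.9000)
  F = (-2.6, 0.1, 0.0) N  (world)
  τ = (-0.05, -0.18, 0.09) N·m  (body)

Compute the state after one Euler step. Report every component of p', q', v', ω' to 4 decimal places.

p' = (1.0100, -0.5500, -0.3000)
q' = (-0.7028, 0.0706, -0.4904, 0.5105)
v' = (-0.9867, -1.4967, 1.0000)
ω' = (-0.8593, -0.9656, -0.8195)

angular accel α = (-0.5933, -1.6560, 0.8050)
new body rate ω' = (-0.8593, -0.9656, -0.8195)
Hamilton product q⊗(0,ω) = (0.0500000, 1.4156856, 0.1656856, 0.2363963)
updated quaternion q' = (-0.7028, 0.0706, -0.4904, 0.5105)
linear accel F/m = (-0.8667, 0.0333, 0.0000)
p' = p + v·dt = (1.0100, -0.5500, -0.3000)
v + (F/m)dt = (-0.9867, -1.4967, 1.0000)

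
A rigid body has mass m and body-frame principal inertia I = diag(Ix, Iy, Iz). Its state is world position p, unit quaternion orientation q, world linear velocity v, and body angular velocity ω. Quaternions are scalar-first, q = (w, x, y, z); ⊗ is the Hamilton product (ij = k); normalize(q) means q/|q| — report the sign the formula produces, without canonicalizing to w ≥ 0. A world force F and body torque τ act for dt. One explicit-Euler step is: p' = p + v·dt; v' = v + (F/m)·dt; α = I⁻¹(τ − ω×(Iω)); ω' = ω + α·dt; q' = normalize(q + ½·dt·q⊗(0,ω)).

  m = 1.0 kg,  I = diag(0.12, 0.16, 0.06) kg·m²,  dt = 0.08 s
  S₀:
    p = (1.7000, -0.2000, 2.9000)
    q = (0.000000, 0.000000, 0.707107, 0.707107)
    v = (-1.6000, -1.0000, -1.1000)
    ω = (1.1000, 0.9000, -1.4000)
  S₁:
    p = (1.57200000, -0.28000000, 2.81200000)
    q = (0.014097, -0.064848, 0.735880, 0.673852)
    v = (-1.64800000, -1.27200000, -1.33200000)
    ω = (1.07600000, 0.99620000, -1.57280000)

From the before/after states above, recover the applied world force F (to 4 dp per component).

Δv = v₁−v₀ = (-0.04800000, -0.27200000, -0.23200000)
applied force F = (-0.6000, -3.4000, -2.9000)

F = (-0.6000, -3.4000, -2.9000)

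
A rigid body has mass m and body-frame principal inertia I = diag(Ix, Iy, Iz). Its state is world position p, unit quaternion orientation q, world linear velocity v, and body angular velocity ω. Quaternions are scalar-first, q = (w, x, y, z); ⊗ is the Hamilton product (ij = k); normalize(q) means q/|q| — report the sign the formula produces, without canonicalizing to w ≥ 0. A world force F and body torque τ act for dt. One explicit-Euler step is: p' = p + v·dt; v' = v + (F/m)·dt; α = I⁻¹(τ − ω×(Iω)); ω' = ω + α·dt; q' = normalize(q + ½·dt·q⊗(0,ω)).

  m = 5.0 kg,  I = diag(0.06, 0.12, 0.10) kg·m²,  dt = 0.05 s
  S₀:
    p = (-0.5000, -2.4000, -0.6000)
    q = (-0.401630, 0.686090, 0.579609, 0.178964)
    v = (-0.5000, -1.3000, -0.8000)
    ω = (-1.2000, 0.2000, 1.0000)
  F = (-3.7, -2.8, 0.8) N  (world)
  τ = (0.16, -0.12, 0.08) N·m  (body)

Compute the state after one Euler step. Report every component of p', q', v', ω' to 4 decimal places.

a = (-0.7400, -0.5600, 0.1600)
new position p' = (-0.5250, -2.4650, -0.6400)
v' = v + a·dt = (-0.5370, -1.3280, -0.7920)
ω×(Iω) gyroscopic = (-0.0040, 0.0480, -0.0144)
angular accel α = (2.7333, -1.4000, 0.9440)
ω + α·dt = (-1.0633, 0.1300, 1.0472)
2q̇ = q⊗(0,ω) = (0.5284222, 1.0257722, -0.9811728, 0.4311188)
updated quaternion q' = (-0.3881, 0.7112, 0.5546, 0.1896)

p' = (-0.5250, -2.4650, -0.6400)
q' = (-0.3881, 0.7112, 0.5546, 0.1896)
v' = (-0.5370, -1.3280, -0.7920)
ω' = (-1.0633, 0.1300, 1.0472)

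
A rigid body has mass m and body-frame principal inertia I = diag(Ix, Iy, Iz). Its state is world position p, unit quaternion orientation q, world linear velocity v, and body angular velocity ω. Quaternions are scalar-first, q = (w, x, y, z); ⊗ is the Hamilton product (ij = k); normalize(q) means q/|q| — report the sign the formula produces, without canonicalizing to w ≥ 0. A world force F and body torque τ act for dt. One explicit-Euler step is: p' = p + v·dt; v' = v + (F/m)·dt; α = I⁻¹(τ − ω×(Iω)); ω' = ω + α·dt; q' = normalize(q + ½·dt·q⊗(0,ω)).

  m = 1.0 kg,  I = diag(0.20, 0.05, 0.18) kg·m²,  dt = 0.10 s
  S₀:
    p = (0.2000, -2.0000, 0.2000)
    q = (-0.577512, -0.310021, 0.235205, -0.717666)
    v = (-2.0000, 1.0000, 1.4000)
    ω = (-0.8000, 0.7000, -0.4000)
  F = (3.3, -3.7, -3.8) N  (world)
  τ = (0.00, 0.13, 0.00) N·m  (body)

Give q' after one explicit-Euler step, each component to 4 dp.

Hamilton product q⊗(0,ω) = (-0.6997267, 0.8702938, 0.0458660, 0.2021541)
updated quaternion q' = (-0.6115, -0.2661, 0.2371, -0.7064)

q' = (-0.6115, -0.2661, 0.2371, -0.7064)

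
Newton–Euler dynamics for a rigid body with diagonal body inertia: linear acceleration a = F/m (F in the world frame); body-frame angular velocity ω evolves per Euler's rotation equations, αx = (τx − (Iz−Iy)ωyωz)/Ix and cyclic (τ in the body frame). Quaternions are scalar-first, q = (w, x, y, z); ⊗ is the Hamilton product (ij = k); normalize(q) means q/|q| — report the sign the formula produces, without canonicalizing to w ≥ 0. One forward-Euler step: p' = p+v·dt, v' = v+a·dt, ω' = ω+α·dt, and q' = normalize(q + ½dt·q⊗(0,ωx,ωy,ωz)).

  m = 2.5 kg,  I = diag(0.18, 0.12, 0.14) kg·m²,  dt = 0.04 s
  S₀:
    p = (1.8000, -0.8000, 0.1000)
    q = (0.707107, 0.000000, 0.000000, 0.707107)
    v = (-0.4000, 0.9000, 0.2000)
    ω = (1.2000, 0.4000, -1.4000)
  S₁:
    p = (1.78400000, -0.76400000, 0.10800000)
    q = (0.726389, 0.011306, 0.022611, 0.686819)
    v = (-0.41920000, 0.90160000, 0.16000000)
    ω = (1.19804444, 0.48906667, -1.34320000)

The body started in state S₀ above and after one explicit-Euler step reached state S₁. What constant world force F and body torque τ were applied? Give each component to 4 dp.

F = (-1.2000, 0.1000, -2.5000)
τ = (-0.0200, 0.2000, 0.1700)

Δv = v₁−v₀ = (-0.01920000, 0.00160000, -0.04000000)
F = m·Δv/dt = (-1.2000, 0.1000, -2.5000)
ω₁ − ω₀ = (-0.00195556, 0.08906667, 0.05680000)
precession coupling = (-0.0112, -0.0672, -0.0288)
applied torque τ = (-0.0200, 0.2000, 0.1700)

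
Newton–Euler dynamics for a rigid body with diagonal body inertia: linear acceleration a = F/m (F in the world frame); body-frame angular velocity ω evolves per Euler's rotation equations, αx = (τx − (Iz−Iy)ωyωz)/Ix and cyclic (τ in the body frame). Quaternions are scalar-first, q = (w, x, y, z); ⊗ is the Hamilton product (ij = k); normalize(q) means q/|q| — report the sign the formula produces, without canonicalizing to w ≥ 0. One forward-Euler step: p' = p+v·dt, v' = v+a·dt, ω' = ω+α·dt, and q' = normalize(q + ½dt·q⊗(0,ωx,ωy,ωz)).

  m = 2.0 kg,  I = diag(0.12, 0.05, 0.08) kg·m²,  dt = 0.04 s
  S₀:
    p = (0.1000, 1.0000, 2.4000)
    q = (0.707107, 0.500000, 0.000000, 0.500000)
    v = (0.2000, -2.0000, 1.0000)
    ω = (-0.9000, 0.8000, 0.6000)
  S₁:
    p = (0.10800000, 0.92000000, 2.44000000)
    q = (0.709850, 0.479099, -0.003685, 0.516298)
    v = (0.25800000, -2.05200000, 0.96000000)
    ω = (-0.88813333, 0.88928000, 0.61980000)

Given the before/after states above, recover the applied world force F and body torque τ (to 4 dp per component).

F = (2.9000, -2.6000, -2.0000)
τ = (0.0500, 0.0900, 0.0900)

rate change Δω = (0.01186667, 0.08928000, 0.01980000)
gyro term ω₀×Iω₀ = (0.0144, -0.0216, 0.0504)
τ = I·(Δω/dt) + ω₀×(Iω₀) = (0.0500, 0.0900, 0.0900)
velocity change Δv = (0.05800000, -0.05200000, -0.04000000)
m·(v₁−v₀)/dt = (2.9000, -2.6000, -2.0000)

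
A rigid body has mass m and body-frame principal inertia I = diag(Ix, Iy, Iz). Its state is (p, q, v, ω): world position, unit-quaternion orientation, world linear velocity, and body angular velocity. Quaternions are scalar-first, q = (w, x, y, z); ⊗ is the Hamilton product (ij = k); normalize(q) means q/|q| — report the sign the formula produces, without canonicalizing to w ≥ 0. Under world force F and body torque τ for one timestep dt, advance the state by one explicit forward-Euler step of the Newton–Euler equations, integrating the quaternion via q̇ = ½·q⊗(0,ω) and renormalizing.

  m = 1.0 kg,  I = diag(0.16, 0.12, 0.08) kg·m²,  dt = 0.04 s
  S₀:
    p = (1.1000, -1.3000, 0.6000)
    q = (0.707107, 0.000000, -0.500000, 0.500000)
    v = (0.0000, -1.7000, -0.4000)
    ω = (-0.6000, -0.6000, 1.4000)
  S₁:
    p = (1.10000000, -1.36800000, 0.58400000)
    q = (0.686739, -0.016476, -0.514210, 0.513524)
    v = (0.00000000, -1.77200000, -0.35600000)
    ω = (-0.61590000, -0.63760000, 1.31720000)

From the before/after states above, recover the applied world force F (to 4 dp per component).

Δv = v₁−v₀ = (0.00000000, -0.07200000, 0.04400000)
applied force F = (0.0000, -1.8000, 1.1000)

F = (0.0000, -1.8000, 1.1000)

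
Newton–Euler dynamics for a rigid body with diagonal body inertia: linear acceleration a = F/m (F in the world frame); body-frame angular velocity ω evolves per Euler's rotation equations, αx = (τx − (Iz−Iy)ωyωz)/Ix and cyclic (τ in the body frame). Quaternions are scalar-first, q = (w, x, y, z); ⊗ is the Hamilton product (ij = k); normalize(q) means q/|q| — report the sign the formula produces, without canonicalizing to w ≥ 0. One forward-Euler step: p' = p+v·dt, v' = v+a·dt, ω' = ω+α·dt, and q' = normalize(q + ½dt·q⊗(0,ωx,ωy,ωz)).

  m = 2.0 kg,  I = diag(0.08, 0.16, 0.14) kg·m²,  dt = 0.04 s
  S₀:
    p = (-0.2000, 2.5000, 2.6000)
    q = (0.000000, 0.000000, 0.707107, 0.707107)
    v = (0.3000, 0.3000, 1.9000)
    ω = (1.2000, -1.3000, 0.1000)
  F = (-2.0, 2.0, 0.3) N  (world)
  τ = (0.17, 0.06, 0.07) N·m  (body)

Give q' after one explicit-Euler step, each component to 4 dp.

q⊗(0,ω) = (0.8485284, 0.9899498, 0.8485284, -0.8485284)
updated quaternion q' = (0.0170, 0.0198, 0.7236, 0.6897)

q' = (0.0170, 0.0198, 0.7236, 0.6897)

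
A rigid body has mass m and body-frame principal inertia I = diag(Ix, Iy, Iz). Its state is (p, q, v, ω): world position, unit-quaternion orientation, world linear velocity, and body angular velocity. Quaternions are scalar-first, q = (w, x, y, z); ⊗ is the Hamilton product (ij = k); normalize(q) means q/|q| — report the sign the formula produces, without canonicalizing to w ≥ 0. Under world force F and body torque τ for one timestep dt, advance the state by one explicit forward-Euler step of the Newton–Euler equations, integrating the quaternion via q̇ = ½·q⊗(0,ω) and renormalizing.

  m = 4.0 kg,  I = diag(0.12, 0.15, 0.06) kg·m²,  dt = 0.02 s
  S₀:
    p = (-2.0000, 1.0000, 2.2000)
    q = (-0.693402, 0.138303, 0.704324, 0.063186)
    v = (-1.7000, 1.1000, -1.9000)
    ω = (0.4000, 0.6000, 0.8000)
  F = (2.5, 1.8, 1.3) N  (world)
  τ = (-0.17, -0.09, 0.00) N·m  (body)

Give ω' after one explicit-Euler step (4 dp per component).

ω×(Iω) gyroscopic = (-0.0432, 0.0192, 0.0072)
angular accel α = (-1.0567, -0.7280, -0.1200)
ω' = ω + α·dt = (0.3789, 0.5854, 0.7976)

ω' = (0.3789, 0.5854, 0.7976)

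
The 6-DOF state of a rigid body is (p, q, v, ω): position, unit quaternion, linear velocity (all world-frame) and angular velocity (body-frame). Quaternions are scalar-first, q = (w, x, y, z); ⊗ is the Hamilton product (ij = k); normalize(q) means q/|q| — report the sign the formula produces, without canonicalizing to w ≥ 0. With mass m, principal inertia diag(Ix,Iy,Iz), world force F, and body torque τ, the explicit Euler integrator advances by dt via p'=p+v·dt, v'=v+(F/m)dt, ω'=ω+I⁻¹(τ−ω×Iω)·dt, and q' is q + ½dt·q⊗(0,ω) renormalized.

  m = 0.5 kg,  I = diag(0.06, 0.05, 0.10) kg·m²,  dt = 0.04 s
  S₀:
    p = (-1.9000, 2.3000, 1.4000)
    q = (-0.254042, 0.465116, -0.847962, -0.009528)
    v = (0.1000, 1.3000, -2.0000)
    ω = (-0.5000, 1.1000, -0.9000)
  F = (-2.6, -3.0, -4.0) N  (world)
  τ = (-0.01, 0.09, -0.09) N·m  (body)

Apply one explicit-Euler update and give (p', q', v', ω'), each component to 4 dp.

p' = (-1.8960, 2.3520, 1.3200)
q' = (-0.2308, 0.4829, -0.8447, -0.0032)
v' = (-0.1080, 1.0600, -2.3200)
ω' = (-0.4737, 1.1864, -0.9382)

α = I⁻¹(τ − ω×Iω) = (0.6583, 2.1600, -0.9550)
ω' = ω + α·dt = (-0.4737, 1.1864, -0.9382)
2q̇ = q⊗(0,ω) = (1.1567410, 0.9006676, 0.1439222, 0.3162844)
updated quaternion q' = (-0.2308, 0.4829, -0.8447, -0.0032)
p' = p + v·dt = (-1.8960, 2.3520, 1.3200)
v + (F/m)dt = (-0.1080, 1.0600, -2.3200)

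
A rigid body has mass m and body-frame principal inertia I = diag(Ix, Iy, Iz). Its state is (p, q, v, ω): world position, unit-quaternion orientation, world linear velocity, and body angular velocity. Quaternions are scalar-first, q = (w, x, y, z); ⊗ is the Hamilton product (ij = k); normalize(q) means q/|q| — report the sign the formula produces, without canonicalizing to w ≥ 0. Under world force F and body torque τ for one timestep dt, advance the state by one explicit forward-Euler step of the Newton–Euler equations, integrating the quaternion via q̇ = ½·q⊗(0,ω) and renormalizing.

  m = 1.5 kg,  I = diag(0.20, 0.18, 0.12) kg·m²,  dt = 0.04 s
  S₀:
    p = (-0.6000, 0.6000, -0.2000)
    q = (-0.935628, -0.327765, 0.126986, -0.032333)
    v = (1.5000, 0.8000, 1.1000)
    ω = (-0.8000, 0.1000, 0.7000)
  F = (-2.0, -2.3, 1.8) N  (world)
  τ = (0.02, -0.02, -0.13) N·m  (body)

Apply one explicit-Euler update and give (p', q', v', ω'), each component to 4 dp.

a = (-1.3333, -1.5333, 1.2000)
p' = p + v·dt = (-0.5400, 0.6320, -0.1560)
v + (F/m)dt = (1.4467, 0.7387, 1.1480)
precession coupling ω×(Iω) = (-0.0042, -0.0448, 0.0016)
angular accel α = (0.1210, 0.1378, -1.0967)
ω + α·dt = (-0.7952, 0.1055, 0.6561)
q⊗(0,ω) = (-0.2522775, 0.8406259, 0.1617391, -0.5861273)
q + ½dt·q⊗(0,ω), renormalized = (-0.9405, -0.3109, 0.1302, -0.0440)

p' = (-0.5400, 0.6320, -0.1560)
q' = (-0.9405, -0.3109, 0.1302, -0.0440)
v' = (1.4467, 0.7387, 1.1480)
ω' = (-0.7952, 0.1055, 0.6561)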